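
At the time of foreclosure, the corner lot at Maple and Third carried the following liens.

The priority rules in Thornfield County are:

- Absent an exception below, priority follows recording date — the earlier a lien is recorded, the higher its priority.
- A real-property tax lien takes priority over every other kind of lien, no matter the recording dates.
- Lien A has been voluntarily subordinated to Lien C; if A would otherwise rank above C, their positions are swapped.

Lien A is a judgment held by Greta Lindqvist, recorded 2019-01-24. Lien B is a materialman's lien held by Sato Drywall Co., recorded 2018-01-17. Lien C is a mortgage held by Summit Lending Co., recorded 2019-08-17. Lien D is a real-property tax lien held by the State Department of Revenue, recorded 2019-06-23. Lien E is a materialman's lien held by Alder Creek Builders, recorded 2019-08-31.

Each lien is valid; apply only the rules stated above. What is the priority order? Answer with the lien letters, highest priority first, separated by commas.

D, B, C, A, E

D is a real-property tax lien, so it outranks all other liens regardless of date.
Ordering the rest by effective date: B (2018-01-17), A (2019-01-24), C (2019-08-17), E (2019-08-31).
A would otherwise be senior to C, so under the subordination agreement A and C exchange positions.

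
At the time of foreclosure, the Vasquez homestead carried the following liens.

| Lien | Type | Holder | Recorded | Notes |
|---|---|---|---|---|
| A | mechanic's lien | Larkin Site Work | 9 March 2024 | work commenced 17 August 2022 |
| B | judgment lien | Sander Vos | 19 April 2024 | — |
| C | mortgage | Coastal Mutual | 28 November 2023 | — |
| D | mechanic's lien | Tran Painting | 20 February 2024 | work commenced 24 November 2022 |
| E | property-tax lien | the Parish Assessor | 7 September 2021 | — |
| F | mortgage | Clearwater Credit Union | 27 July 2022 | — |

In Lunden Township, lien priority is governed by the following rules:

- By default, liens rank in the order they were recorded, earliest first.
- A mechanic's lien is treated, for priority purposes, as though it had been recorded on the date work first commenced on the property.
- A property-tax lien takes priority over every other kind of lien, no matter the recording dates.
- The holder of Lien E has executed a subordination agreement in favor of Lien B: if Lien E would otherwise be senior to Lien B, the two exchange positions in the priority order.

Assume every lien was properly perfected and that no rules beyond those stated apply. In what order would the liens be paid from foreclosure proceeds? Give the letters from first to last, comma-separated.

B, F, A, D, C, E

First, effective dates: A is treated as recorded 17 August 2022, the work-commencement date; D relates back to 24 November 2022 (work commenced).
E is a property-tax lien and takes priority over every other lien.
Among the remaining liens, by effective date: F (27 July 2022), A (17 August 2022), D (24 November 2022), C (28 November 2023), B (19 April 2024).
Because E would otherwise rank above B, the subordination swaps them.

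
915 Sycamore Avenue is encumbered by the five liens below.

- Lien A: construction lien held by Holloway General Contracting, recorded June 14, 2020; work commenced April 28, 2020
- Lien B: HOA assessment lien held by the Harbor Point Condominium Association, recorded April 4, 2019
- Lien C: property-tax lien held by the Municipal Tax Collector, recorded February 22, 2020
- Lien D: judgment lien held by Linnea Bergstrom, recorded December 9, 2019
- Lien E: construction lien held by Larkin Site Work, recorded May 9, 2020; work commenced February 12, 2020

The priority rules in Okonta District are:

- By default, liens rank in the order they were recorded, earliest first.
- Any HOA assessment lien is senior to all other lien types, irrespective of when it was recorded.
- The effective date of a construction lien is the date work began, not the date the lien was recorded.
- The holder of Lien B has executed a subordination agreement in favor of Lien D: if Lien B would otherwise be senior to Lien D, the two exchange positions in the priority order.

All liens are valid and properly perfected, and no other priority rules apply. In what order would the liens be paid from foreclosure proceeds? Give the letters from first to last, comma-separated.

D, B, E, C, A

First, effective dates: A is treated as recorded April 28, 2020, the work-commencement date; E is treated as recorded February 12, 2020, the work-commencement date.
B is an HOA assessment lien, so it outranks all other liens regardless of date.
Remaining liens by effective date: D (December 9, 2019), E (February 12, 2020), C (February 22, 2020), A (April 28, 2020).
Because B would otherwise rank above D, the subordination swaps them.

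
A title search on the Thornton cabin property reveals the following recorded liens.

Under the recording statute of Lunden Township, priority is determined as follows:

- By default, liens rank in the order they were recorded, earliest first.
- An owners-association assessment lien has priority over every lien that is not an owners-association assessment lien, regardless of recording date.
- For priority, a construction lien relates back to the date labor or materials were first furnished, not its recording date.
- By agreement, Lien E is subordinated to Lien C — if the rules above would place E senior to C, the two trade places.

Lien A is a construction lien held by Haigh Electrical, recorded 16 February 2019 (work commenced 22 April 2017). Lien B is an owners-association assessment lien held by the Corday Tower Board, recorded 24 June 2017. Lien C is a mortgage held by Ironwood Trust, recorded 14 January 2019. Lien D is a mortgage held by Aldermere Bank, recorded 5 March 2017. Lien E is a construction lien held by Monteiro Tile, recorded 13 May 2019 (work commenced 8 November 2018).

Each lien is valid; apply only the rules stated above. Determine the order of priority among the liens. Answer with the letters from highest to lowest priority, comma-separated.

B, D, A, C, E

Effective dates: A's effective date is 22 April 2017, when work began; E relates back to 8 November 2018 (work commenced).
B, as an owners-association assessment lien, has superpriority and ranks first.
Ordering the rest by effective date: D (5 March 2017), A (22 April 2017), E (8 November 2018), C (14 January 2019).
E would otherwise be senior to C, so under the subordination agreement E and C exchange positions.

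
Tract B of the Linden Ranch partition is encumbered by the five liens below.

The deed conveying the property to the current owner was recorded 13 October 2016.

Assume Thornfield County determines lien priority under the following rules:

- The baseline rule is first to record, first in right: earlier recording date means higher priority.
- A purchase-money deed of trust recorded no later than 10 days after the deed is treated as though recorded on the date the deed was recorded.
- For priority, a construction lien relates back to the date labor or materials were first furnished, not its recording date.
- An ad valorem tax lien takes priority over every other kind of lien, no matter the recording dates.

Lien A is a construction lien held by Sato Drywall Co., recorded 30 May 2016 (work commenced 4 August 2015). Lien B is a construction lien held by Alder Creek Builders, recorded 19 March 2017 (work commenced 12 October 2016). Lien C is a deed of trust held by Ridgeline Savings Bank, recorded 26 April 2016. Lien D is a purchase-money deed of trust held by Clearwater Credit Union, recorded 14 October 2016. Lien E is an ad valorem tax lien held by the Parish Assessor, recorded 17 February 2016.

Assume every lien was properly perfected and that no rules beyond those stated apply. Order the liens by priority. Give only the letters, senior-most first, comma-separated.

E, A, C, B, D

Effective dates after the stated exceptions: A's effective date is 4 August 2015, when work began; B relates back to 12 October 2016 (work commenced); D was recorded within the 10-day window, so its effective date is the deed date 13 October 2016.
E is an ad valorem tax lien, so it outranks all other liens regardless of date.
The other liens, earliest effective date first: A (4 August 2015), C (26 April 2016), B (12 October 2016), D (13 October 2016).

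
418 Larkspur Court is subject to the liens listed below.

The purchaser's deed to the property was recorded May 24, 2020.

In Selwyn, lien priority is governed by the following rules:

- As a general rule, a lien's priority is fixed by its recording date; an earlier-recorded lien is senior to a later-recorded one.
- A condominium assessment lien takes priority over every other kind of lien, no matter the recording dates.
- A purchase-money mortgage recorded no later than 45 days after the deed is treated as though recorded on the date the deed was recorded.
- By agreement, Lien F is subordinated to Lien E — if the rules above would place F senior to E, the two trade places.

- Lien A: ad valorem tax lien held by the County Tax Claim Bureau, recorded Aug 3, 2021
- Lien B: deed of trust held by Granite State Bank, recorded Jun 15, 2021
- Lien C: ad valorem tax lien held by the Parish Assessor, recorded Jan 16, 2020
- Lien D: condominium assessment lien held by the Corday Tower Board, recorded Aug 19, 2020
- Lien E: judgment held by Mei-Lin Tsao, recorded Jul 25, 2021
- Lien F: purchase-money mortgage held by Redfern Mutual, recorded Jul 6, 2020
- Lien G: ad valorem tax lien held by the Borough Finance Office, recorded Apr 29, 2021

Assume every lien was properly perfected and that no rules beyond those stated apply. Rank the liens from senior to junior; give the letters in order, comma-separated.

D, C, E, G, B, F, A

Effective dates after the stated exceptions: F was recorded within the 45-day window, so its effective date is the deed date May 24, 2020.
D, as a condominium assessment lien, has superpriority and ranks first.
The other liens, earliest effective date first: C (Jan 16, 2020), F (May 24, 2020), G (Apr 29, 2021), B (Jun 15, 2021), E (Jul 25, 2021), A (Aug 3, 2021).
The subordination applies — F was senior to E — so F and E swap.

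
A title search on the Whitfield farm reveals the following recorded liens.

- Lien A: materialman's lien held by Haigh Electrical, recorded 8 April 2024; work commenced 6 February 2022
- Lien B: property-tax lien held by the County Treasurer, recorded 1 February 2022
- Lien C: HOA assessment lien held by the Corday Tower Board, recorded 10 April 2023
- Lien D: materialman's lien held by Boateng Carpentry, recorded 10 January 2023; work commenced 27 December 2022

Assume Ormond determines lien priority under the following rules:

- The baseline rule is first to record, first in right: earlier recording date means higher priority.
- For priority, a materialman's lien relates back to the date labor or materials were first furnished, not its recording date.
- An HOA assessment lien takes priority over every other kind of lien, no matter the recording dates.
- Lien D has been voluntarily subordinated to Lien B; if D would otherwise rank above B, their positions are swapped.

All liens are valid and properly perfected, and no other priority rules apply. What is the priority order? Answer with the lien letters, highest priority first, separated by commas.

First, effective dates: A relates back to 6 February 2022 (work commenced); D's effective date is 27 December 2022, when work began.
As an HOA assessment lien, C is senior to every other lien.
Among the remaining liens, by effective date: B (1 February 2022), A (6 February 2022), D (27 December 2022).
D is already junior to B, so the subordination agreement changes nothing.

C, B, A, D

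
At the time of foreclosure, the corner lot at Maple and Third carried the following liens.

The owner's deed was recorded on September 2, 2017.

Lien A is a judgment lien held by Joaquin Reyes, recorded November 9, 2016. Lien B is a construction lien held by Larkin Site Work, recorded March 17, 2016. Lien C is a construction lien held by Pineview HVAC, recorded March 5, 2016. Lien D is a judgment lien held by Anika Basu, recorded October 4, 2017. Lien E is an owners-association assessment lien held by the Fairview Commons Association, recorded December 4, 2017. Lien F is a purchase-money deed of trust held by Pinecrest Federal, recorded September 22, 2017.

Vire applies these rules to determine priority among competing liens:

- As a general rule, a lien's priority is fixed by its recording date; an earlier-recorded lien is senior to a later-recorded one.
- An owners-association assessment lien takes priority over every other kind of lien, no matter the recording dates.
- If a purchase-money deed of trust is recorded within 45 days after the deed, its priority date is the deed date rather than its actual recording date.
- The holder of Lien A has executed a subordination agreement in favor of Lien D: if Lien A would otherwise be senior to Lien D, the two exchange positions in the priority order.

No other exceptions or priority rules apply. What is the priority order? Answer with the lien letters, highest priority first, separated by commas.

Effective dates: F relates back to the deed date September 2, 2017.
E, as an owners-association assessment lien, has superpriority and ranks first.
Among the remaining liens, by effective date: C (March 5, 2016), B (March 17, 2016), A (November 9, 2016), F (September 2, 2017), D (October 4, 2017).
A would otherwise be senior to D, so under the subordination agreement A and D exchange positions.

E, C, B, D, F, A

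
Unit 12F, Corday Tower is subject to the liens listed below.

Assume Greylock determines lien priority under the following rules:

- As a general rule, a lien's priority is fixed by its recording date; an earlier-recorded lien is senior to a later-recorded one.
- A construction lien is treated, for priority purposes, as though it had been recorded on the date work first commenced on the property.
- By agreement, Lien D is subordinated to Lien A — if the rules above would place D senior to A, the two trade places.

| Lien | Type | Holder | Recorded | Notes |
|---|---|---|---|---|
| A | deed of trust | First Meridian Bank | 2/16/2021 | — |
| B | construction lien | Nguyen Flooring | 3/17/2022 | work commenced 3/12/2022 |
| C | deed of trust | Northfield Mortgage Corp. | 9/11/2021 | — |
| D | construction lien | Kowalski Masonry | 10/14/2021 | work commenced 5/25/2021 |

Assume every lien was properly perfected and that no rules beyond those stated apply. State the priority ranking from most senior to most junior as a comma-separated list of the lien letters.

First, effective dates: B relates back to 3/12/2022 (work commenced); D relates back to 5/25/2021 (work commenced).
Ordering by effective date: A (2/16/2021), D (5/25/2021), C (9/11/2021), B (3/12/2022).
D is already junior to A, so the subordination agreement changes nothing.

A, D, C, B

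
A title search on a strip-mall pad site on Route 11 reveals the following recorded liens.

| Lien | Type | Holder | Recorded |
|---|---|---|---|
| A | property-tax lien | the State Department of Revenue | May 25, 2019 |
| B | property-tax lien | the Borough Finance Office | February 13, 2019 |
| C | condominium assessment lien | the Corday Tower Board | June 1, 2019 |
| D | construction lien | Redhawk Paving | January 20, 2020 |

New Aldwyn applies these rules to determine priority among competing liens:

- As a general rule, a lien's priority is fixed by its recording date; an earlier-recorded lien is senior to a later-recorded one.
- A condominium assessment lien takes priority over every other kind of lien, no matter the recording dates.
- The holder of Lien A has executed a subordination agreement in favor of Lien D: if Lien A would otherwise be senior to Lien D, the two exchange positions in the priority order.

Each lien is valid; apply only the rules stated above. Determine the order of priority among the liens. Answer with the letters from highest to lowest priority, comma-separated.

C is a condominium assessment lien and takes priority over every other lien.
Among the remaining liens, by effective date: B (February 13, 2019), A (May 25, 2019), D (January 20, 2020).
A would otherwise be senior to D, so under the subordination agreement A and D exchange positions.

C, B, D, A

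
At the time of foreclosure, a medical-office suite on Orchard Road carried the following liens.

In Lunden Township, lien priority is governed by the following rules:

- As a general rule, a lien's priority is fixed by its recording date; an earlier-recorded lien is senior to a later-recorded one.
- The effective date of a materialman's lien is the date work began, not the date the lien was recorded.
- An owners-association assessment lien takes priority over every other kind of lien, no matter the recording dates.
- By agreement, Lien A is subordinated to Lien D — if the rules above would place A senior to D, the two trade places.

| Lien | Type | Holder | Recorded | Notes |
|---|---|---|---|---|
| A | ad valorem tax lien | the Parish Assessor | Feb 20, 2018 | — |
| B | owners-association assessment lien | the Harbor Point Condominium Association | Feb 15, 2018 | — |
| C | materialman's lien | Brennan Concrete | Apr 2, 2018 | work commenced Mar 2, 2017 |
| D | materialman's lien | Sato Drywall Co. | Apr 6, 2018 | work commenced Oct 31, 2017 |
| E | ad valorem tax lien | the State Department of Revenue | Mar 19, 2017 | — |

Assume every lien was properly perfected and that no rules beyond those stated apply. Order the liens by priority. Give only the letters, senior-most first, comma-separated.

Effective dates after the stated exceptions: C relates back to Mar 2, 2017 (work commenced); D's effective date is Oct 31, 2017, when work began.
As an owners-association assessment lien, B is senior to every other lien.
Among the remaining liens, by effective date: C (Mar 2, 2017), E (Mar 19, 2017), D (Oct 31, 2017), A (Feb 20, 2018).
Since A is not senior to D, the subordination leaves the order unchanged.

B, C, E, D, A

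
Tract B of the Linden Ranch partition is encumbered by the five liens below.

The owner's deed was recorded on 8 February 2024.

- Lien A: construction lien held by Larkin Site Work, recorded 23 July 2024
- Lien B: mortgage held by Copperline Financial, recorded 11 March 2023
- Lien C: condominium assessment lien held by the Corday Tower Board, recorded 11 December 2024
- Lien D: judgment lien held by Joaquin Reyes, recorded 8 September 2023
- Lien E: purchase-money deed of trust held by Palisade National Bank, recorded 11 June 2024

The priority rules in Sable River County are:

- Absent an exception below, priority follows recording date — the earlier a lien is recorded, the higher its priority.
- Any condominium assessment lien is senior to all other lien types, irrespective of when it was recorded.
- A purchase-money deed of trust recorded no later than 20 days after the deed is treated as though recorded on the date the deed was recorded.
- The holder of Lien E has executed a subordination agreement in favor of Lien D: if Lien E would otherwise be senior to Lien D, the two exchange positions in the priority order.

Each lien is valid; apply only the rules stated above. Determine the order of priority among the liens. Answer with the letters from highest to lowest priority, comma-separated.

C, B, D, E, A

Effective dates: E missed the 20-day window (124 days after the deed), so its recording date stands.
C, as a condominium assessment lien, has superpriority and ranks first.
The other liens, earliest effective date first: B (11 March 2023), D (8 September 2023), E (11 June 2024), A (23 July 2024).
Since E is not senior to D, the subordination leaves the order unchanged.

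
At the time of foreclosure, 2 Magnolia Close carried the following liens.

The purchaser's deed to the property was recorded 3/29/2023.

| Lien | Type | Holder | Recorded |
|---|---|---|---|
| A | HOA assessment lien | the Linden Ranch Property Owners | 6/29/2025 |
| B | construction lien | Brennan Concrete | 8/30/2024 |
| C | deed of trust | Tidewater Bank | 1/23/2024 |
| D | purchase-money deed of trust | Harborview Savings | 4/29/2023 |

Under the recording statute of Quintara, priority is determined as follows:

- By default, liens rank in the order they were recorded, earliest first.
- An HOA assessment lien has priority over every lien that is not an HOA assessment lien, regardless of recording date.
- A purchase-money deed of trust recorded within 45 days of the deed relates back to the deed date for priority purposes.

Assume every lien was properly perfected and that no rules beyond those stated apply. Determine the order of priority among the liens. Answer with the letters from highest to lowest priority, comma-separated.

A, D, C, B

Effective dates: D's effective date is the deed date, 3/29/2023.
A, as an HOA assessment lien, has superpriority and ranks first.
Ordering the rest by effective date: D (3/29/2023), C (1/23/2024), B (8/30/2024).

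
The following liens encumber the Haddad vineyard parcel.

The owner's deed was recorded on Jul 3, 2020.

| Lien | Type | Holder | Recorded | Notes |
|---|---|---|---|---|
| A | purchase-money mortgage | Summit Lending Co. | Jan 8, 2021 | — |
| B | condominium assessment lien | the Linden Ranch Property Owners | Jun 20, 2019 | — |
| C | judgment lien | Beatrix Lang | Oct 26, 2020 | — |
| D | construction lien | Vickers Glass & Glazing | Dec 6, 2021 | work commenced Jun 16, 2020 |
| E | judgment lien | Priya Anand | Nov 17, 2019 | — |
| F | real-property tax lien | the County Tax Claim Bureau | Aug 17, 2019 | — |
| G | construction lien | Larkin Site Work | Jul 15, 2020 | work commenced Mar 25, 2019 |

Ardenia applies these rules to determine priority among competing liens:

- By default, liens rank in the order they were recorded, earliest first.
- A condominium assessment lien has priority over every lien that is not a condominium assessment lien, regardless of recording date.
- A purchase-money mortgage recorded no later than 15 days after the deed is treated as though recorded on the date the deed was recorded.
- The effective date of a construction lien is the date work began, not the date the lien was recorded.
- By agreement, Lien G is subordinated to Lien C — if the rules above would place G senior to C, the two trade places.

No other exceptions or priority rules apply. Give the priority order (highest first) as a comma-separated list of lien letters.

B, C, F, E, D, G, A

Effective dates: A was recorded 189 days after the deed, outside the 15-day window, so it keeps its recording date; D is treated as recorded Jun 16, 2020, the work-commencement date; G relates back to Mar 25, 2019 (work commenced).
B is a condominium assessment lien, so it outranks all other liens regardless of date.
Ordering the rest by effective date: G (Mar 25, 2019), F (Aug 17, 2019), E (Nov 17, 2019), D (Jun 16, 2020), C (Oct 26, 2020), A (Jan 8, 2021).
Because G would otherwise rank above C, the subordination swaps them.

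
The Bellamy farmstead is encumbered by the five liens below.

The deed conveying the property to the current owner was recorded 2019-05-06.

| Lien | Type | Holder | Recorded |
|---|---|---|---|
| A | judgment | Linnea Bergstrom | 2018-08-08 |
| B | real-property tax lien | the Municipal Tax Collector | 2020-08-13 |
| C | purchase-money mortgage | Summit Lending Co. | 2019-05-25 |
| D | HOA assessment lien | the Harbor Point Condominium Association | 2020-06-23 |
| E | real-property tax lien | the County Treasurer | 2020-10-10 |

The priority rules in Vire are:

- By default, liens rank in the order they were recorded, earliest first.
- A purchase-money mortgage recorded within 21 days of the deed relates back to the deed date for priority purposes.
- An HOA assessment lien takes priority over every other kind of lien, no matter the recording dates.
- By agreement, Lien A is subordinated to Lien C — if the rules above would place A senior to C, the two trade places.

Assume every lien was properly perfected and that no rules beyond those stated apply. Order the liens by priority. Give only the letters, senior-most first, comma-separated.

Adjusting effective dates: C relates back to the deed date 2019-05-06.
D is an HOA assessment lien and takes priority over every other lien.
Among the remaining liens, by effective date: A (2018-08-08), C (2019-05-06), B (2020-08-13), E (2020-10-10).
A would otherwise be senior to C, so under the subordination agreement A and C exchange positions.

D, C, A, B, E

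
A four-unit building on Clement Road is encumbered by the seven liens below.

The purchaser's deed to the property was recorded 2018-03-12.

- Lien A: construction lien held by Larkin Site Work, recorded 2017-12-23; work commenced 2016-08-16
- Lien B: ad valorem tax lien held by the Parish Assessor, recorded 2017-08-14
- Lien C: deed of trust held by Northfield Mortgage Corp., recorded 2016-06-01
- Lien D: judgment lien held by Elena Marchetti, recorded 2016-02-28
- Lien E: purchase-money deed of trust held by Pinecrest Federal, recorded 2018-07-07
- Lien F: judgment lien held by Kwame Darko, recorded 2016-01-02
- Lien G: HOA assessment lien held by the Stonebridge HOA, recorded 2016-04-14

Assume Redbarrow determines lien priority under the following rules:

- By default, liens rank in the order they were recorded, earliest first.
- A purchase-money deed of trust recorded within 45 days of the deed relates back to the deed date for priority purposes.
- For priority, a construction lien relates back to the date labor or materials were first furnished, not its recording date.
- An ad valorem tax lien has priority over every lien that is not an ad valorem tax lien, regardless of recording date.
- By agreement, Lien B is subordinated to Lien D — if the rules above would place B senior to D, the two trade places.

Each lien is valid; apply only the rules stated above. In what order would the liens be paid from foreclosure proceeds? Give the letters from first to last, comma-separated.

D, F, B, G, C, A, E

First, effective dates: A relates back to 2016-08-16 (work commenced); E was recorded 117 days after the deed, outside the 45-day window, so it keeps its recording date.
As an ad valorem tax lien, B is senior to every other lien.
Ordering the rest by effective date: F (2016-01-02), D (2016-02-28), G (2016-04-14), C (2016-06-01), A (2016-08-16), E (2018-07-07).
The subordination applies — B was senior to D — so B and D swap.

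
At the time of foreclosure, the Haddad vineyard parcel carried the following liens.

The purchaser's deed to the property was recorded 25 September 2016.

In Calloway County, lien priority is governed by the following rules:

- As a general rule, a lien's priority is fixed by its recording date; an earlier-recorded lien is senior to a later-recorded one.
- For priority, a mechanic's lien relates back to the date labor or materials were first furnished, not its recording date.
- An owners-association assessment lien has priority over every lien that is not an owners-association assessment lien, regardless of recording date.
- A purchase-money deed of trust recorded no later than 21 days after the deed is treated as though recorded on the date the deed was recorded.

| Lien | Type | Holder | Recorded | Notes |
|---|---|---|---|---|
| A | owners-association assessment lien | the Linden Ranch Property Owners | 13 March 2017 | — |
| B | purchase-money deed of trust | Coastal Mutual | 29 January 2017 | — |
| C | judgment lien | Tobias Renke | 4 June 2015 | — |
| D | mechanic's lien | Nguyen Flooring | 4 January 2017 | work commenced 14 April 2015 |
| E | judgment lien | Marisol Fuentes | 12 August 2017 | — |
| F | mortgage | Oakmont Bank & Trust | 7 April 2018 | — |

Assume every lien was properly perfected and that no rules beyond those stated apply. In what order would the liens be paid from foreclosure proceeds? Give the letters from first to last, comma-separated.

First, effective dates: B missed the 21-day window (126 days after the deed), so its recording date stands; D is treated as recorded 14 April 2015, the work-commencement date.
As an owners-association assessment lien, A is senior to every other lien.
Among the remaining liens, by effective date: D (14 April 2015), C (4 June 2015), B (29 January 2017), E (12 August 2017), F (7 April 2018).

A, D, C, B, E, F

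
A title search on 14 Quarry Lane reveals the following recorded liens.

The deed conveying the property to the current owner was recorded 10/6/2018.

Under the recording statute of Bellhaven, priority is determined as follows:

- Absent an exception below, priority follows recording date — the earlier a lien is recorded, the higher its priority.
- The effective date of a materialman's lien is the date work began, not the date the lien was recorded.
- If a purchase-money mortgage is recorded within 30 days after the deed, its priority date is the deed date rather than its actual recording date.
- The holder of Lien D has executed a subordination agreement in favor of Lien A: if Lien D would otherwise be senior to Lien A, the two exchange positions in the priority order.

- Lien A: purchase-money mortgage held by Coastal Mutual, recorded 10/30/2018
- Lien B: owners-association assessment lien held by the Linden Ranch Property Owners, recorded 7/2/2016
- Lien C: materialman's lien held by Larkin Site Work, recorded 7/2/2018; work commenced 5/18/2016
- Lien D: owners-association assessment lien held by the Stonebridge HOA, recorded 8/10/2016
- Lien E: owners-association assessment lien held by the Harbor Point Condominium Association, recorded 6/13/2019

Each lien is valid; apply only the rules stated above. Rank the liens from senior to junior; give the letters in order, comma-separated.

C, B, A, D, E

First, effective dates: A's effective date is the deed date, 10/6/2018; C relates back to 5/18/2016 (work commenced).
By effective date: C (5/18/2016), B (7/2/2016), D (8/10/2016), A (10/6/2018), E (6/13/2019).
D is senior to A before the subordination, so the two trade places.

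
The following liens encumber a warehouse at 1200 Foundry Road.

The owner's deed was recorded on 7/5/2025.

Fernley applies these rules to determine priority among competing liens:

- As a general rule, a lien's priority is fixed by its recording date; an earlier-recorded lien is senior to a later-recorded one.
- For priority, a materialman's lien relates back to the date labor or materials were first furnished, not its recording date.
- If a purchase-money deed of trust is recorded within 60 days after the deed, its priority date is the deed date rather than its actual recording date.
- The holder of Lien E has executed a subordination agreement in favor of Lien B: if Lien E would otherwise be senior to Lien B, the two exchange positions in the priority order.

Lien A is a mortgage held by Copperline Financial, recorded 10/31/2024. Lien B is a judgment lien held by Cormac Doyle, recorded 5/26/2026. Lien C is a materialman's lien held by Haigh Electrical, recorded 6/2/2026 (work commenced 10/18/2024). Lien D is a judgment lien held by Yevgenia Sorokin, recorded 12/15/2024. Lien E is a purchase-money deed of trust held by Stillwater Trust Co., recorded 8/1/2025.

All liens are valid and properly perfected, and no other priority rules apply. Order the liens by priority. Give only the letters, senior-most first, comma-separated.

First, effective dates: C's effective date is 10/18/2024, when work began; E's effective date is the deed date, 7/5/2025.
Sorted by effective date: C (10/18/2024), A (10/31/2024), D (12/15/2024), E (7/5/2025), B (5/26/2026).
The subordination applies — E was senior to B — so E and B swap.

C, A, D, B, E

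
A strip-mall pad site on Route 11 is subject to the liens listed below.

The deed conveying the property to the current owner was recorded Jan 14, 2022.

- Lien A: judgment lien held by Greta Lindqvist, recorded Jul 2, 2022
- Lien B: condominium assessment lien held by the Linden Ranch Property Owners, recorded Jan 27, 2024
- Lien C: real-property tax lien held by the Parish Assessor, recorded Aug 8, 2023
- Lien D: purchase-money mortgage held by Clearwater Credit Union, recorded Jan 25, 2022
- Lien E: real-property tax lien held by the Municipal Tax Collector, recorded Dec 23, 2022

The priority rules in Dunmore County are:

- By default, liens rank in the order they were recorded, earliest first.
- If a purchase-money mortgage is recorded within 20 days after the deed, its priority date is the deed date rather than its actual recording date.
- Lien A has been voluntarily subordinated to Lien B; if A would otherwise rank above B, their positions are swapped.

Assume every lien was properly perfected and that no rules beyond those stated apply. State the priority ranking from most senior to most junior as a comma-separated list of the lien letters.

Effective dates: D was recorded within the 20-day window, so its effective date is the deed date Jan 14, 2022.
Sorted by effective date: D (Jan 14, 2022), A (Jul 2, 2022), E (Dec 23, 2022), C (Aug 8, 2023), B (Jan 27, 2024).
A is senior to B before the subordination, so the two trade places.

D, B, E, C, A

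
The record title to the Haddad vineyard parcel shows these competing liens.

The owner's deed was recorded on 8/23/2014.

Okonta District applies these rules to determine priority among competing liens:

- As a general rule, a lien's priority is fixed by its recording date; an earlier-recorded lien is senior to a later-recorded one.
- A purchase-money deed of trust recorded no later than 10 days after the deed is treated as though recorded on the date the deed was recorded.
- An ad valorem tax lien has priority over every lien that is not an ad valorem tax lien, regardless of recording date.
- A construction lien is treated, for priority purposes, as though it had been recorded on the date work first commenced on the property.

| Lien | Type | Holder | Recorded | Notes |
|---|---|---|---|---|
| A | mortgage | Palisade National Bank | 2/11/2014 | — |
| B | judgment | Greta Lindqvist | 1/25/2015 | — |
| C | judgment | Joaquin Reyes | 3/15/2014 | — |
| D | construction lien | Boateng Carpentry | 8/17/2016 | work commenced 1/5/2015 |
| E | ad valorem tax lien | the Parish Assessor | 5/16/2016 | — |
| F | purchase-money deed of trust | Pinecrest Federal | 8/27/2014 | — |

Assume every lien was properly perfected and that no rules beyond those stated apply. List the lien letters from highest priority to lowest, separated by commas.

E, A, C, F, D, B

Adjusting effective dates: D relates back to 1/5/2015 (work commenced); F relates back to the deed date 8/23/2014.
E, as an ad valorem tax lien, has superpriority and ranks first.
Among the remaining liens, by effective date: A (2/11/2014), C (3/15/2014), F (8/23/2014), D (1/5/2015), B (1/25/2015).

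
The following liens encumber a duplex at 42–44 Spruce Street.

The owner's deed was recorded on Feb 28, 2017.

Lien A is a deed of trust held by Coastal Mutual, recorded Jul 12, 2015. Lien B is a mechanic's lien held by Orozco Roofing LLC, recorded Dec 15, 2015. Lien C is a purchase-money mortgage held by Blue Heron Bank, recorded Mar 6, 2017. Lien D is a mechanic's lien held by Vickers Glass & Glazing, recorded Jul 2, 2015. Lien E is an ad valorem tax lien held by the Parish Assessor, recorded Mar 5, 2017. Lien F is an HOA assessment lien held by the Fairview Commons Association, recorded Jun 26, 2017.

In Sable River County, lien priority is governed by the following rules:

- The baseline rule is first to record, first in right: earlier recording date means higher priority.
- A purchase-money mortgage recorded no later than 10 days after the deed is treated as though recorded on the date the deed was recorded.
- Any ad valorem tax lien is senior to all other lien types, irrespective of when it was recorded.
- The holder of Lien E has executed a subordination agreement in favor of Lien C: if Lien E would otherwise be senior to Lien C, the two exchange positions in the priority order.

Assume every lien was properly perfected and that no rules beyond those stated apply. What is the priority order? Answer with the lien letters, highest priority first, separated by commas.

C, D, A, B, E, F

First, effective dates: C was recorded within the 10-day window, so its effective date is the deed date Feb 28, 2017.
E, as an ad valorem tax lien, has superpriority and ranks first.
Ordering the rest by effective date: D (Jul 2, 2015), A (Jul 12, 2015), B (Dec 15, 2015), C (Feb 28, 2017), F (Jun 26, 2017).
Because E would otherwise rank above C, the subordination swaps them.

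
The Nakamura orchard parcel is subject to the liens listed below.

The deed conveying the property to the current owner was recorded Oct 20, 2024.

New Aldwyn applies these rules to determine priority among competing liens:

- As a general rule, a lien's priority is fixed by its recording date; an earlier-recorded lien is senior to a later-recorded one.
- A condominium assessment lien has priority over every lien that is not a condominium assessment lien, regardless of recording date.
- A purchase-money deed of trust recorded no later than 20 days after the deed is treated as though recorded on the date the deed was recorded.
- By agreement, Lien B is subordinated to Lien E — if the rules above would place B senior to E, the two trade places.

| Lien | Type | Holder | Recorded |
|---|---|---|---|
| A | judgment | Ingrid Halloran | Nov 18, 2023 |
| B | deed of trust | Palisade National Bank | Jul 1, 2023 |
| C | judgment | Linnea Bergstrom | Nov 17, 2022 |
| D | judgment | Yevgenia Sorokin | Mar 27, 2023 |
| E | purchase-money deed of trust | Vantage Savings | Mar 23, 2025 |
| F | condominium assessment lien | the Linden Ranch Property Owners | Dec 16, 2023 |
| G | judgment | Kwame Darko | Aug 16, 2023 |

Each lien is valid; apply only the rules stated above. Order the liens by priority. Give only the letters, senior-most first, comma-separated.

Adjusting effective dates: E was recorded 154 days after the deed — beyond 20 days — so no relation-back applies.
F is a condominium assessment lien and takes priority over every other lien.
Among the remaining liens, by effective date: C (Nov 17, 2022), D (Mar 27, 2023), B (Jul 1, 2023), G (Aug 16, 2023), A (Nov 18, 2023), E (Mar 23, 2025).
The subordination applies — B was senior to E — so B and E swap.

F, C, D, E, G, A, B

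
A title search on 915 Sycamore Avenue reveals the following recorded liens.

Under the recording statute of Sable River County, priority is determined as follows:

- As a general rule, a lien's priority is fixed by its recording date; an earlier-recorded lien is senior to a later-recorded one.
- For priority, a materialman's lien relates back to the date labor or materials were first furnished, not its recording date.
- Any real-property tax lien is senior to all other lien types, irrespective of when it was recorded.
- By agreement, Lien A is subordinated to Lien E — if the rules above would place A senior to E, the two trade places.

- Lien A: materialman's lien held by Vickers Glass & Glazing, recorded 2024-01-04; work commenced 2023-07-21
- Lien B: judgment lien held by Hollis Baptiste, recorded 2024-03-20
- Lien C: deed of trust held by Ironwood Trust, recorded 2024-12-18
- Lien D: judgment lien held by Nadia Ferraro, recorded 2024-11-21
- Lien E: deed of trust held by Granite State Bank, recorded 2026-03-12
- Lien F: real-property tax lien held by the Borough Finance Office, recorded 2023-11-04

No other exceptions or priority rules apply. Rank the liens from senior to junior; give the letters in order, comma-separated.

First, effective dates: A relates back to 2023-07-21 (work commenced).
F is a real-property tax lien and takes priority over every other lien.
The other liens, earliest effective date first: A (2023-07-21), B (2024-03-20), D (2024-11-21), C (2024-12-18), E (2026-03-12).
A is senior to E before the subordination, so the two trade places.

F, E, B, D, C, A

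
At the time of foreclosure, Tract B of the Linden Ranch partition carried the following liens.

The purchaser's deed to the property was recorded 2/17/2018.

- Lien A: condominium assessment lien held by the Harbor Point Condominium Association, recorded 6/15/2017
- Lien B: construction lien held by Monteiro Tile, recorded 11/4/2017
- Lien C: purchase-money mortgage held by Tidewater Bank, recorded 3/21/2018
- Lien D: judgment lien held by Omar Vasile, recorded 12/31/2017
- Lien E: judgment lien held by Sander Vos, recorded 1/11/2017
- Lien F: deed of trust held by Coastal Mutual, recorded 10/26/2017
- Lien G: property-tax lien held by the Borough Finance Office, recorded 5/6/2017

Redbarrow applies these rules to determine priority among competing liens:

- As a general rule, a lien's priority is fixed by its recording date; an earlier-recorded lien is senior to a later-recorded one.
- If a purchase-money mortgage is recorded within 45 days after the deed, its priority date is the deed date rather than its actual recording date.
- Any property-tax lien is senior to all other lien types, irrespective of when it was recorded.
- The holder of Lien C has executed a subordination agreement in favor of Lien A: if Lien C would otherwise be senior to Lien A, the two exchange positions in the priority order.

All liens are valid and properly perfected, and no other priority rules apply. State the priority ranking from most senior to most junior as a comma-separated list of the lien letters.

G, E, A, F, B, D, C

Adjusting effective dates: C was recorded within the 45-day window, so its effective date is the deed date 2/17/2018.
G, as a property-tax lien, has superpriority and ranks first.
The other liens, earliest effective date first: E (1/11/2017), A (6/15/2017), F (10/26/2017), B (11/4/2017), D (12/31/2017), C (2/17/2018).
Since C is not senior to A, the subordination leaves the order unchanged.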